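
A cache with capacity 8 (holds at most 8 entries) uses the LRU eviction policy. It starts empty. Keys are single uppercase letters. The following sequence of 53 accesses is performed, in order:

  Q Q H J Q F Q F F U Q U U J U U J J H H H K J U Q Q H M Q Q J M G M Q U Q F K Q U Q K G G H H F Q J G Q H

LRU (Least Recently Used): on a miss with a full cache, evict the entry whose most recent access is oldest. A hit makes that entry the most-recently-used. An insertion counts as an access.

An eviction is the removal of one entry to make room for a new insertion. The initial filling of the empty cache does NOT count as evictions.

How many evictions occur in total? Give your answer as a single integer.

Answer: 0

Derivation:
LRU simulation (capacity=8):
  1. access Q: MISS. Cache (LRU->MRU): [Q]
  2. access Q: HIT. Cache (LRU->MRU): [Q]
  3. access H: MISS. Cache (LRU->MRU): [Q H]
  4. access J: MISS. Cache (LRU->MRU): [Q H J]
  5. access Q: HIT. Cache (LRU->MRU): [H J Q]
  6. access F: MISS. Cache (LRU->MRU): [H J Q F]
  7. access Q: HIT. Cache (LRU->MRU): [H J F Q]
  8. access F: HIT. Cache (LRU->MRU): [H J Q F]
  9. access F: HIT. Cache (LRU->MRU): [H J Q F]
  10. access U: MISS. Cache (LRU->MRU): [H J Q F U]
  11. access Q: HIT. Cache (LRU->MRU): [H J F U Q]
  12. access U: HIT. Cache (LRU->MRU): [H J F Q U]
  13. access U: HIT. Cache (LRU->MRU): [H J F Q U]
  14. access J: HIT. Cache (LRU->MRU): [H F Q U J]
  15. access U: HIT. Cache (LRU->MRU): [H F Q J U]
  16. access U: HIT. Cache (LRU->MRU): [H F Q J U]
  17. access J: HIT. Cache (LRU->MRU): [H F Q U J]
  18. access J: HIT. Cache (LRU->MRU): [H F Q U J]
  19. access H: HIT. Cache (LRU->MRU): [F Q U J H]
  20. access H: HIT. Cache (LRU->MRU): [F Q U J H]
  21. access H: HIT. Cache (LRU->MRU): [F Q U J H]
  22. access K: MISS. Cache (LRU->MRU): [F Q U J H K]
  23. access J: HIT. Cache (LRU->MRU): [F Q U H K J]
  24. access U: HIT. Cache (LRU->MRU): [F Q H K J U]
  25. access Q: HIT. Cache (LRU->MRU): [F H K J U Q]
  26. access Q: HIT. Cache (LRU->MRU): [F H K J U Q]
  27. access H: HIT. Cache (LRU->MRU): [F K J U Q H]
  28. access M: MISS. Cache (LRU->MRU): [F K J U Q H M]
  29. access Q: HIT. Cache (LRU->MRU): [F K J U H M Q]
  30. access Q: HIT. Cache (LRU->MRU): [F K J U H M Q]
  31. access J: HIT. Cache (LRU->MRU): [F K U H M Q J]
  32. access M: HIT. Cache (LRU->MRU): [F K U H Q J M]
  33. access G: MISS. Cache (LRU->MRU): [F K U H Q J M G]
  34. access M: HIT. Cache (LRU->MRU): [F K U H Q J G M]
  35. access Q: HIT. Cache (LRU->MRU): [F K U H J G M Q]
  36. access U: HIT. Cache (LRU->MRU): [F K H J G M Q U]
  37. access Q: HIT. Cache (LRU->MRU): [F K H J G M U Q]
  38. access F: HIT. Cache (LRU->MRU): [K H J G M U Q F]
  39. access K: HIT. Cache (LRU->MRU): [H J G M U Q F K]
  40. access Q: HIT. Cache (LRU->MRU): [H J G M U F K Q]
  41. access U: HIT. Cache (LRU->MRU): [H J G M F K Q U]
  42. access Q: HIT. Cache (LRU->MRU): [H J G M F K U Q]
  43. access K: HIT. Cache (LRU->MRU): [H J G M F U Q K]
  44. access G: HIT. Cache (LRU->MRU): [H J M F U Q K G]
  45. access G: HIT. Cache (LRU->MRU): [H J M F U Q K G]
  46. access H: HIT. Cache (LRU->MRU): [J M F U Q K G H]
  47. access H: HIT. Cache (LRU->MRU): [J M F U Q K G H]
  48. access F: HIT. Cache (LRU->MRU): [J M U Q K G H F]
  49. access Q: HIT. Cache (LRU->MRU): [J M U K G H F Q]
  50. access J: HIT. Cache (LRU->MRU): [M U K G H F Q J]
  51. access G: HIT. Cache (LRU->MRU): [M U K H F Q J G]
  52. access Q: HIT. Cache (LRU->MRU): [M U K H F J G Q]
  53. access H: HIT. Cache (LRU->MRU): [M U K F J G Q H]
Total: 45 hits, 8 misses, 0 evictions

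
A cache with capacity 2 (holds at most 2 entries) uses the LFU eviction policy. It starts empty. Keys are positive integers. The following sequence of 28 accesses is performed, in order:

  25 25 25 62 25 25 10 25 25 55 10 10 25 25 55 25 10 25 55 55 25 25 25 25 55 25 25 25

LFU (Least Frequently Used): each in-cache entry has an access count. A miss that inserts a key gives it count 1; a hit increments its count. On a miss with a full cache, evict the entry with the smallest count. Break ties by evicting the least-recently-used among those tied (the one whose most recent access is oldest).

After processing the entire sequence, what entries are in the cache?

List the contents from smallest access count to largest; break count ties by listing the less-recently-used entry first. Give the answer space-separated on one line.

LFU simulation (capacity=2):
  1. access 25: MISS. Cache: [25(c=1)]
  2. access 25: HIT, count now 2. Cache: [25(c=2)]
  3. access 25: HIT, count now 3. Cache: [25(c=3)]
  4. access 62: MISS. Cache: [62(c=1) 25(c=3)]
  5. access 25: HIT, count now 4. Cache: [62(c=1) 25(c=4)]
  6. access 25: HIT, count now 5. Cache: [62(c=1) 25(c=5)]
  7. access 10: MISS, evict 62(c=1). Cache: [10(c=1) 25(c=5)]
  8. access 25: HIT, count now 6. Cache: [10(c=1) 25(c=6)]
  9. access 25: HIT, count now 7. Cache: [10(c=1) 25(c=7)]
  10. access 55: MISS, evict 10(c=1). Cache: [55(c=1) 25(c=7)]
  11. access 10: MISS, evict 55(c=1). Cache: [10(c=1) 25(c=7)]
  12. access 10: HIT, count now 2. Cache: [10(c=2) 25(c=7)]
  13. access 25: HIT, count now 8. Cache: [10(c=2) 25(c=8)]
  14. access 25: HIT, count now 9. Cache: [10(c=2) 25(c=9)]
  15. access 55: MISS, evict 10(c=2). Cache: [55(c=1) 25(c=9)]
  16. access 25: HIT, count now 10. Cache: [55(c=1) 25(c=10)]
  17. access 10: MISS, evict 55(c=1). Cache: [10(c=1) 25(c=10)]
  18. access 25: HIT, count now 11. Cache: [10(c=1) 25(c=11)]
  19. access 55: MISS, evict 10(c=1). Cache: [55(c=1) 25(c=11)]
  20. access 55: HIT, count now 2. Cache: [55(c=2) 25(c=11)]
  21. access 25: HIT, count now 12. Cache: [55(c=2) 25(c=12)]
  22. access 25: HIT, count now 13. Cache: [55(c=2) 25(c=13)]
  23. access 25: HIT, count now 14. Cache: [55(c=2) 25(c=14)]
  24. access 25: HIT, count now 15. Cache: [55(c=2) 25(c=15)]
  25. access 55: HIT, count now 3. Cache: [55(c=3) 25(c=15)]
  26. access 25: HIT, count now 16. Cache: [55(c=3) 25(c=16)]
  27. access 25: HIT, count now 17. Cache: [55(c=3) 25(c=17)]
  28. access 25: HIT, count now 18. Cache: [55(c=3) 25(c=18)]
Total: 20 hits, 8 misses, 6 evictions

Answer: 55 25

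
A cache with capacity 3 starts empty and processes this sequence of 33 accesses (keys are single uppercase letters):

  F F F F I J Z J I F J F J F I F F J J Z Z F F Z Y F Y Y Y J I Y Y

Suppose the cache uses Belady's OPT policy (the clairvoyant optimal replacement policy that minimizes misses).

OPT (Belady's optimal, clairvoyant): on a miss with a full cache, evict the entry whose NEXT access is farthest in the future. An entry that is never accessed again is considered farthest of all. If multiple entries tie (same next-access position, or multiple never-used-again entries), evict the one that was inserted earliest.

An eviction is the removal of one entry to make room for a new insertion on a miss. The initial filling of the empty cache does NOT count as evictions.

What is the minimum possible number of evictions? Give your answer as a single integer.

Answer: 5

Derivation:
OPT (Belady) simulation (capacity=3):
  1. access F: MISS. Cache: [F]
  2. access F: HIT. Next use of F: step 3. Cache: [F]
  3. access F: HIT. Next use of F: step 4. Cache: [F]
  4. access F: HIT. Next use of F: step 10. Cache: [F]
  5. access I: MISS. Cache: [F I]
  6. access J: MISS. Cache: [F I J]
  7. access Z: MISS, evict F (next use: step 10). Cache: [I J Z]
  8. access J: HIT. Next use of J: step 11. Cache: [I J Z]
  9. access I: HIT. Next use of I: step 15. Cache: [I J Z]
  10. access F: MISS, evict Z (next use: step 20). Cache: [I J F]
  11. access J: HIT. Next use of J: step 13. Cache: [I J F]
  12. access F: HIT. Next use of F: step 14. Cache: [I J F]
  13. access J: HIT. Next use of J: step 18. Cache: [I J F]
  14. access F: HIT. Next use of F: step 16. Cache: [I J F]
  15. access I: HIT. Next use of I: step 31. Cache: [I J F]
  16. access F: HIT. Next use of F: step 17. Cache: [I J F]
  17. access F: HIT. Next use of F: step 22. Cache: [I J F]
  18. access J: HIT. Next use of J: step 19. Cache: [I J F]
  19. access J: HIT. Next use of J: step 30. Cache: [I J F]
  20. access Z: MISS, evict I (next use: step 31). Cache: [J F Z]
  21. access Z: HIT. Next use of Z: step 24. Cache: [J F Z]
  22. access F: HIT. Next use of F: step 23. Cache: [J F Z]
  23. access F: HIT. Next use of F: step 26. Cache: [J F Z]
  24. access Z: HIT. Next use of Z: never. Cache: [J F Z]
  25. access Y: MISS, evict Z (next use: never). Cache: [J F Y]
  26. access F: HIT. Next use of F: never. Cache: [J F Y]
  27. access Y: HIT. Next use of Y: step 28. Cache: [J F Y]
  28. access Y: HIT. Next use of Y: step 29. Cache: [J F Y]
  29. access Y: HIT. Next use of Y: step 32. Cache: [J F Y]
  30. access J: HIT. Next use of J: never. Cache: [J F Y]
  31. access I: MISS, evict J (next use: never). Cache: [F Y I]
  32. access Y: HIT. Next use of Y: step 33. Cache: [F Y I]
  33. access Y: HIT. Next use of Y: never. Cache: [F Y I]
Total: 25 hits, 8 misses, 5 evictions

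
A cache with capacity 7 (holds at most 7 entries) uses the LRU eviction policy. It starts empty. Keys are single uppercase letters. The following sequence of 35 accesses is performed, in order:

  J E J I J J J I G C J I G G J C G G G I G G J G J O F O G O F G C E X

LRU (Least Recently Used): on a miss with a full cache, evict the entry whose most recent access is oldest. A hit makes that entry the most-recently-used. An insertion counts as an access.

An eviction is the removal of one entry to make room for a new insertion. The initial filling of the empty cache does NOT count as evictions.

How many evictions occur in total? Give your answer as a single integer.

LRU simulation (capacity=7):
  1. access J: MISS. Cache (LRU->MRU): [J]
  2. access E: MISS. Cache (LRU->MRU): [J E]
  3. access J: HIT. Cache (LRU->MRU): [E J]
  4. access I: MISS. Cache (LRU->MRU): [E J I]
  5. access J: HIT. Cache (LRU->MRU): [E I J]
  6. access J: HIT. Cache (LRU->MRU): [E I J]
  7. access J: HIT. Cache (LRU->MRU): [E I J]
  8. access I: HIT. Cache (LRU->MRU): [E J I]
  9. access G: MISS. Cache (LRU->MRU): [E J I G]
  10. access C: MISS. Cache (LRU->MRU): [E J I G C]
  11. access J: HIT. Cache (LRU->MRU): [E I G C J]
  12. access I: HIT. Cache (LRU->MRU): [E G C J I]
  13. access G: HIT. Cache (LRU->MRU): [E C J I G]
  14. access G: HIT. Cache (LRU->MRU): [E C J I G]
  15. access J: HIT. Cache (LRU->MRU): [E C I G J]
  16. access C: HIT. Cache (LRU->MRU): [E I G J C]
  17. access G: HIT. Cache (LRU->MRU): [E I J C G]
  18. access G: HIT. Cache (LRU->MRU): [E I J C G]
  19. access G: HIT. Cache (LRU->MRU): [E I J C G]
  20. access I: HIT. Cache (LRU->MRU): [E J C G I]
  21. access G: HIT. Cache (LRU->MRU): [E J C I G]
  22. access G: HIT. Cache (LRU->MRU): [E J C I G]
  23. access J: HIT. Cache (LRU->MRU): [E C I G J]
  24. access G: HIT. Cache (LRU->MRU): [E C I J G]
  25. access J: HIT. Cache (LRU->MRU): [E C I G J]
  26. access O: MISS. Cache (LRU->MRU): [E C I G J O]
  27. access F: MISS. Cache (LRU->MRU): [E C I G J O F]
  28. access O: HIT. Cache (LRU->MRU): [E C I G J F O]
  29. access G: HIT. Cache (LRU->MRU): [E C I J F O G]
  30. access O: HIT. Cache (LRU->MRU): [E C I J F G O]
  31. access F: HIT. Cache (LRU->MRU): [E C I J G O F]
  32. access G: HIT. Cache (LRU->MRU): [E C I J O F G]
  33. access C: HIT. Cache (LRU->MRU): [E I J O F G C]
  34. access E: HIT. Cache (LRU->MRU): [I J O F G C E]
  35. access X: MISS, evict I. Cache (LRU->MRU): [J O F G C E X]
Total: 27 hits, 8 misses, 1 evictions

Answer: 1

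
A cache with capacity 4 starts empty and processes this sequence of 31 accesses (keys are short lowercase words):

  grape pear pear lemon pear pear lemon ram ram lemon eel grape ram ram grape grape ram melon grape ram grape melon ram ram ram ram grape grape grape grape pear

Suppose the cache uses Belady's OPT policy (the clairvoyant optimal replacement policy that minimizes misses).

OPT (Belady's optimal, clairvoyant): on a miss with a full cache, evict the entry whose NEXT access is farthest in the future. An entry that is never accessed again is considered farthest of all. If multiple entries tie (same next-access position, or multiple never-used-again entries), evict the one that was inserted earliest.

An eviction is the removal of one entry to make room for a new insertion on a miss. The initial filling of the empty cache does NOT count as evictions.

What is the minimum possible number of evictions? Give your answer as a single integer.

OPT (Belady) simulation (capacity=4):
  1. access grape: MISS. Cache: [grape]
  2. access pear: MISS. Cache: [grape pear]
  3. access pear: HIT. Next use of pear: step 5. Cache: [grape pear]
  4. access lemon: MISS. Cache: [grape pear lemon]
  5. access pear: HIT. Next use of pear: step 6. Cache: [grape pear lemon]
  6. access pear: HIT. Next use of pear: step 31. Cache: [grape pear lemon]
  7. access lemon: HIT. Next use of lemon: step 10. Cache: [grape pear lemon]
  8. access ram: MISS. Cache: [grape pear lemon ram]
  9. access ram: HIT. Next use of ram: step 13. Cache: [grape pear lemon ram]
  10. access lemon: HIT. Next use of lemon: never. Cache: [grape pear lemon ram]
  11. access eel: MISS, evict lemon (next use: never). Cache: [grape pear ram eel]
  12. access grape: HIT. Next use of grape: step 15. Cache: [grape pear ram eel]
  13. access ram: HIT. Next use of ram: step 14. Cache: [grape pear ram eel]
  14. access ram: HIT. Next use of ram: step 17. Cache: [grape pear ram eel]
  15. access grape: HIT. Next use of grape: step 16. Cache: [grape pear ram eel]
  16. access grape: HIT. Next use of grape: step 19. Cache: [grape pear ram eel]
  17. access ram: HIT. Next use of ram: step 20. Cache: [grape pear ram eel]
  18. access melon: MISS, evict eel (next use: never). Cache: [grape pear ram melon]
  19. access grape: HIT. Next use of grape: step 21. Cache: [grape pear ram melon]
  20. access ram: HIT. Next use of ram: step 23. Cache: [grape pear ram melon]
  21. access grape: HIT. Next use of grape: step 27. Cache: [grape pear ram melon]
  22. access melon: HIT. Next use of melon: never. Cache: [grape pear ram melon]
  23. access ram: HIT. Next use of ram: step 24. Cache: [grape pear ram melon]
  24. access ram: HIT. Next use of ram: step 25. Cache: [grape pear ram melon]
  25. access ram: HIT. Next use of ram: step 26. Cache: [grape pear ram melon]
  26. access ram: HIT. Next use of ram: never. Cache: [grape pear ram melon]
  27. access grape: HIT. Next use of grape: step 28. Cache: [grape pear ram melon]
  28. access grape: HIT. Next use of grape: step 29. Cache: [grape pear ram melon]
  29. access grape: HIT. Next use of grape: step 30. Cache: [grape pear ram melon]
  30. access grape: HIT. Next use of grape: never. Cache: [grape pear ram melon]
  31. access pear: HIT. Next use of pear: never. Cache: [grape pear ram melon]
Total: 25 hits, 6 misses, 2 evictions

Answer: 2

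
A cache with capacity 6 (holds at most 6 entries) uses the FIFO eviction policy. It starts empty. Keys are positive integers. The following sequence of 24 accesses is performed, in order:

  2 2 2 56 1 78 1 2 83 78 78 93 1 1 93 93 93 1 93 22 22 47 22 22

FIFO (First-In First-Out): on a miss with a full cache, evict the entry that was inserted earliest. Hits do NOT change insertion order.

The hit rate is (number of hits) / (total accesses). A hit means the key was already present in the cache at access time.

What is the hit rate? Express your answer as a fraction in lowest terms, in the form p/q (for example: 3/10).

Answer: 2/3

Derivation:
FIFO simulation (capacity=6):
  1. access 2: MISS. Cache (old->new): [2]
  2. access 2: HIT. Cache (old->new): [2]
  3. access 2: HIT. Cache (old->new): [2]
  4. access 56: MISS. Cache (old->new): [2 56]
  5. access 1: MISS. Cache (old->new): [2 56 1]
  6. access 78: MISS. Cache (old->new): [2 56 1 78]
  7. access 1: HIT. Cache (old->new): [2 56 1 78]
  8. access 2: HIT. Cache (old->new): [2 56 1 78]
  9. access 83: MISS. Cache (old->new): [2 56 1 78 83]
  10. access 78: HIT. Cache (old->new): [2 56 1 78 83]
  11. access 78: HIT. Cache (old->new): [2 56 1 78 83]
  12. access 93: MISS. Cache (old->new): [2 56 1 78 83 93]
  13. access 1: HIT. Cache (old->new): [2 56 1 78 83 93]
  14. access 1: HIT. Cache (old->new): [2 56 1 78 83 93]
  15. access 93: HIT. Cache (old->new): [2 56 1 78 83 93]
  16. access 93: HIT. Cache (old->new): [2 56 1 78 83 93]
  17. access 93: HIT. Cache (old->new): [2 56 1 78 83 93]
  18. access 1: HIT. Cache (old->new): [2 56 1 78 83 93]
  19. access 93: HIT. Cache (old->new): [2 56 1 78 83 93]
  20. access 22: MISS, evict 2. Cache (old->new): [56 1 78 83 93 22]
  21. access 22: HIT. Cache (old->new): [56 1 78 83 93 22]
  22. access 47: MISS, evict 56. Cache (old->new): [1 78 83 93 22 47]
  23. access 22: HIT. Cache (old->new): [1 78 83 93 22 47]
  24. access 22: HIT. Cache (old->new): [1 78 83 93 22 47]
Total: 16 hits, 8 misses, 2 evictions

Hit rate = 16/24 = 2/3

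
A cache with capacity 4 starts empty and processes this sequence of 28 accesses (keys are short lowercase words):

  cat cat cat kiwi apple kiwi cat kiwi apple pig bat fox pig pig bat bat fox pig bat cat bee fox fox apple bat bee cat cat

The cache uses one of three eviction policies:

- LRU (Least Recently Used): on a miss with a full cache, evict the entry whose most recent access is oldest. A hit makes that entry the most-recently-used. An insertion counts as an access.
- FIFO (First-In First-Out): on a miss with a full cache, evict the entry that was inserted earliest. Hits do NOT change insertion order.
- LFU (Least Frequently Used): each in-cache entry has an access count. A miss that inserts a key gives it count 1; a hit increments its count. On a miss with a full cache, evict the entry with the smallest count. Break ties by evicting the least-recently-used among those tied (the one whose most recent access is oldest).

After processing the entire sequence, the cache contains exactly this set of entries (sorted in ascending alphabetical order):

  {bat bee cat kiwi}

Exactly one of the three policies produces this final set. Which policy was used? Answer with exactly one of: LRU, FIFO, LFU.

Simulating under each policy and comparing final sets:
  LRU: final set = {apple bat bee cat} -> differs
  FIFO: final set = {apple bat bee cat} -> differs
  LFU: final set = {bat bee cat kiwi} -> MATCHES target
Only LFU produces the target set.

Answer: LFU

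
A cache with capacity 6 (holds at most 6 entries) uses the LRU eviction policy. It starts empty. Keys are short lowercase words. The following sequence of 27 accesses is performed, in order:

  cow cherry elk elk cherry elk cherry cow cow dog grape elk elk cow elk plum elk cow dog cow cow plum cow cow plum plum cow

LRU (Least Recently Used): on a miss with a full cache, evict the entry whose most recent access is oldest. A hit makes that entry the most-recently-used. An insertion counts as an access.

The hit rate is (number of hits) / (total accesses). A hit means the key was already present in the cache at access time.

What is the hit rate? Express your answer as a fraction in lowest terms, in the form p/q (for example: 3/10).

Answer: 7/9

Derivation:
LRU simulation (capacity=6):
  1. access cow: MISS. Cache (LRU->MRU): [cow]
  2. access cherry: MISS. Cache (LRU->MRU): [cow cherry]
  3. access elk: MISS. Cache (LRU->MRU): [cow cherry elk]
  4. access elk: HIT. Cache (LRU->MRU): [cow cherry elk]
  5. access cherry: HIT. Cache (LRU->MRU): [cow elk cherry]
  6. access elk: HIT. Cache (LRU->MRU): [cow cherry elk]
  7. access cherry: HIT. Cache (LRU->MRU): [cow elk cherry]
  8. access cow: HIT. Cache (LRU->MRU): [elk cherry cow]
  9. access cow: HIT. Cache (LRU->MRU): [elk cherry cow]
  10. access dog: MISS. Cache (LRU->MRU): [elk cherry cow dog]
  11. access grape: MISS. Cache (LRU->MRU): [elk cherry cow dog grape]
  12. access elk: HIT. Cache (LRU->MRU): [cherry cow dog grape elk]
  13. access elk: HIT. Cache (LRU->MRU): [cherry cow dog grape elk]
  14. access cow: HIT. Cache (LRU->MRU): [cherry dog grape elk cow]
  15. access elk: HIT. Cache (LRU->MRU): [cherry dog grape cow elk]
  16. access plum: MISS. Cache (LRU->MRU): [cherry dog grape cow elk plum]
  17. access elk: HIT. Cache (LRU->MRU): [cherry dog grape cow plum elk]
  18. access cow: HIT. Cache (LRU->MRU): [cherry dog grape plum elk cow]
  19. access dog: HIT. Cache (LRU->MRU): [cherry grape plum elk cow dog]
  20. access cow: HIT. Cache (LRU->MRU): [cherry grape plum elk dog cow]
  21. access cow: HIT. Cache (LRU->MRU): [cherry grape plum elk dog cow]
  22. access plum: HIT. Cache (LRU->MRU): [cherry grape elk dog cow plum]
  23. access cow: HIT. Cache (LRU->MRU): [cherry grape elk dog plum cow]
  24. access cow: HIT. Cache (LRU->MRU): [cherry grape elk dog plum cow]
  25. access plum: HIT. Cache (LRU->MRU): [cherry grape elk dog cow plum]
  26. access plum: HIT. Cache (LRU->MRU): [cherry grape elk dog cow plum]
  27. access cow: HIT. Cache (LRU->MRU): [cherry grape elk dog plum cow]
Total: 21 hits, 6 misses, 0 evictions

Hit rate = 21/27 = 7/9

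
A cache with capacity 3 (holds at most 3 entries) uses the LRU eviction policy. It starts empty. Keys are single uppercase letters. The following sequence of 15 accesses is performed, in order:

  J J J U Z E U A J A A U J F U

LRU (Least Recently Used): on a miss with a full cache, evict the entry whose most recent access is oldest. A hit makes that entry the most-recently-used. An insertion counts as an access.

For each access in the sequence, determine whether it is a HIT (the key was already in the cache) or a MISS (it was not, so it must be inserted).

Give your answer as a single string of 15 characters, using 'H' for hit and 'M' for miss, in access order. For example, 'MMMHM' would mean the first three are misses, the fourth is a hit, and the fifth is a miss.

LRU simulation (capacity=3):
  1. access J: MISS. Cache (LRU->MRU): [J]
  2. access J: HIT. Cache (LRU->MRU): [J]
  3. access J: HIT. Cache (LRU->MRU): [J]
  4. access U: MISS. Cache (LRU->MRU): [J U]
  5. access Z: MISS. Cache (LRU->MRU): [J U Z]
  6. access E: MISS, evict J. Cache (LRU->MRU): [U Z E]
  7. access U: HIT. Cache (LRU->MRU): [Z E U]
  8. access A: MISS, evict Z. Cache (LRU->MRU): [E U A]
  9. access J: MISS, evict E. Cache (LRU->MRU): [U A J]
  10. access A: HIT. Cache (LRU->MRU): [U J A]
  11. access A: HIT. Cache (LRU->MRU): [U J A]
  12. access U: HIT. Cache (LRU->MRU): [J A U]
  13. access J: HIT. Cache (LRU->MRU): [A U J]
  14. access F: MISS, evict A. Cache (LRU->MRU): [U J F]
  15. access U: HIT. Cache (LRU->MRU): [J F U]
Total: 8 hits, 7 misses, 4 evictions

Answer: MHHMMMHMMHHHHMH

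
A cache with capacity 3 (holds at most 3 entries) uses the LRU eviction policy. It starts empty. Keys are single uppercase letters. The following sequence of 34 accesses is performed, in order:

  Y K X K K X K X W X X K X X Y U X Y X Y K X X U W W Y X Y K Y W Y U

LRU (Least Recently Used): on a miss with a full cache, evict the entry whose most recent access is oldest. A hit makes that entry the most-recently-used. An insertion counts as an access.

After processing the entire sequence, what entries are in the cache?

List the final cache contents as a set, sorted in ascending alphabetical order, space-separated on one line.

LRU simulation (capacity=3):
  1. access Y: MISS. Cache (LRU->MRU): [Y]
  2. access K: MISS. Cache (LRU->MRU): [Y K]
  3. access X: MISS. Cache (LRU->MRU): [Y K X]
  4. access K: HIT. Cache (LRU->MRU): [Y X K]
  5. access K: HIT. Cache (LRU->MRU): [Y X K]
  6. access X: HIT. Cache (LRU->MRU): [Y K X]
  7. access K: HIT. Cache (LRU->MRU): [Y X K]
  8. access X: HIT. Cache (LRU->MRU): [Y K X]
  9. access W: MISS, evict Y. Cache (LRU->MRU): [K X W]
  10. access X: HIT. Cache (LRU->MRU): [K W X]
  11. access X: HIT. Cache (LRU->MRU): [K W X]
  12. access K: HIT. Cache (LRU->MRU): [W X K]
  13. access X: HIT. Cache (LRU->MRU): [W K X]
  14. access X: HIT. Cache (LRU->MRU): [W K X]
  15. access Y: MISS, evict W. Cache (LRU->MRU): [K X Y]
  16. access U: MISS, evict K. Cache (LRU->MRU): [X Y U]
  17. access X: HIT. Cache (LRU->MRU): [Y U X]
  18. access Y: HIT. Cache (LRU->MRU): [U X Y]
  19. access X: HIT. Cache (LRU->MRU): [U Y X]
  20. access Y: HIT. Cache (LRU->MRU): [U X Y]
  21. access K: MISS, evict U. Cache (LRU->MRU): [X Y K]
  22. access X: HIT. Cache (LRU->MRU): [Y K X]
  23. access X: HIT. Cache (LRU->MRU): [Y K X]
  24. access U: MISS, evict Y. Cache (LRU->MRU): [K X U]
  25. access W: MISS, evict K. Cache (LRU->MRU): [X U W]
  26. access W: HIT. Cache (LRU->MRU): [X U W]
  27. access Y: MISS, evict X. Cache (LRU->MRU): [U W Y]
  28. access X: MISS, evict U. Cache (LRU->MRU): [W Y X]
  29. access Y: HIT. Cache (LRU->MRU): [W X Y]
  30. access K: MISS, evict W. Cache (LRU->MRU): [X Y K]
  31. access Y: HIT. Cache (LRU->MRU): [X K Y]
  32. access W: MISS, evict X. Cache (LRU->MRU): [K Y W]
  33. access Y: HIT. Cache (LRU->MRU): [K W Y]
  34. access U: MISS, evict K. Cache (LRU->MRU): [W Y U]
Total: 20 hits, 14 misses, 11 evictions

Answer: U W Y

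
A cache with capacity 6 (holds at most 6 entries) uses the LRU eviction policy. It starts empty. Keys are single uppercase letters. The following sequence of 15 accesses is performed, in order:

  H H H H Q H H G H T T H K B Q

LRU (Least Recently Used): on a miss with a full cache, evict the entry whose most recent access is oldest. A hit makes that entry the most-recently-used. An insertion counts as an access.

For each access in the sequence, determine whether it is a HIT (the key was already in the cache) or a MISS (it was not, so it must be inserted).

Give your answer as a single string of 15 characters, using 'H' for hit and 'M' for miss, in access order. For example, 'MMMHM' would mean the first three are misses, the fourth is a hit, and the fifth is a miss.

LRU simulation (capacity=6):
  1. access H: MISS. Cache (LRU->MRU): [H]
  2. access H: HIT. Cache (LRU->MRU): [H]
  3. access H: HIT. Cache (LRU->MRU): [H]
  4. access H: HIT. Cache (LRU->MRU): [H]
  5. access Q: MISS. Cache (LRU->MRU): [H Q]
  6. access H: HIT. Cache (LRU->MRU): [Q H]
  7. access H: HIT. Cache (LRU->MRU): [Q H]
  8. access G: MISS. Cache (LRU->MRU): [Q H G]
  9. access H: HIT. Cache (LRU->MRU): [Q G H]
  10. access T: MISS. Cache (LRU->MRU): [Q G H T]
  11. access T: HIT. Cache (LRU->MRU): [Q G H T]
  12. access H: HIT. Cache (LRU->MRU): [Q G T H]
  13. access K: MISS. Cache (LRU->MRU): [Q G T H K]
  14. access B: MISS. Cache (LRU->MRU): [Q G T H K B]
  15. access Q: HIT. Cache (LRU->MRU): [G T H K B Q]
Total: 9 hits, 6 misses, 0 evictions

Answer: MHHHMHHMHMHHMMH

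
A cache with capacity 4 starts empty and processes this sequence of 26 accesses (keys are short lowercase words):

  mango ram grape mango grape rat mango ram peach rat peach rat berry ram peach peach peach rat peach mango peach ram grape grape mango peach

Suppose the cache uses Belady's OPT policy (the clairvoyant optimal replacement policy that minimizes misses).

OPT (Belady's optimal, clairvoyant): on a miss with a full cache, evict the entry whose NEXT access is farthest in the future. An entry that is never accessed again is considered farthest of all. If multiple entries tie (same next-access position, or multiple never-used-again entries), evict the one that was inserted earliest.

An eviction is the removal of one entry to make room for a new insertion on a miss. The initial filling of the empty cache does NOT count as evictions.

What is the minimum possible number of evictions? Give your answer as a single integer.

OPT (Belady) simulation (capacity=4):
  1. access mango: MISS. Cache: [mango]
  2. access ram: MISS. Cache: [mango ram]
  3. access grape: MISS. Cache: [mango ram grape]
  4. access mango: HIT. Next use of mango: step 7. Cache: [mango ram grape]
  5. access grape: HIT. Next use of grape: step 23. Cache: [mango ram grape]
  6. access rat: MISS. Cache: [mango ram grape rat]
  7. access mango: HIT. Next use of mango: step 20. Cache: [mango ram grape rat]
  8. access ram: HIT. Next use of ram: step 14. Cache: [mango ram grape rat]
  9. access peach: MISS, evict grape (next use: step 23). Cache: [mango ram rat peach]
  10. access rat: HIT. Next use of rat: step 12. Cache: [mango ram rat peach]
  11. access peach: HIT. Next use of peach: step 15. Cache: [mango ram rat peach]
  12. access rat: HIT. Next use of rat: step 18. Cache: [mango ram rat peach]
  13. access berry: MISS, evict mango (next use: step 20). Cache: [ram rat peach berry]
  14. access ram: HIT. Next use of ram: step 22. Cache: [ram rat peach berry]
  15. access peach: HIT. Next use of peach: step 16. Cache: [ram rat peach berry]
  16. access peach: HIT. Next use of peach: step 17. Cache: [ram rat peach berry]
  17. access peach: HIT. Next use of peach: step 19. Cache: [ram rat peach berry]
  18. access rat: HIT. Next use of rat: never. Cache: [ram rat peach berry]
  19. access peach: HIT. Next use of peach: step 21. Cache: [ram rat peach berry]
  20. access mango: MISS, evict rat (next use: never). Cache: [ram peach berry mango]
  21. access peach: HIT. Next use of peach: step 26. Cache: [ram peach berry mango]
  22. access ram: HIT. Next use of ram: never. Cache: [ram peach berry mango]
  23. access grape: MISS, evict ram (next use: never). Cache: [peach berry mango grape]
  24. access grape: HIT. Next use of grape: never. Cache: [peach berry mango grape]
  25. access mango: HIT. Next use of mango: never. Cache: [peach berry mango grape]
  26. access peach: HIT. Next use of peach: never. Cache: [peach berry mango grape]
Total: 18 hits, 8 misses, 4 evictions

Answer: 4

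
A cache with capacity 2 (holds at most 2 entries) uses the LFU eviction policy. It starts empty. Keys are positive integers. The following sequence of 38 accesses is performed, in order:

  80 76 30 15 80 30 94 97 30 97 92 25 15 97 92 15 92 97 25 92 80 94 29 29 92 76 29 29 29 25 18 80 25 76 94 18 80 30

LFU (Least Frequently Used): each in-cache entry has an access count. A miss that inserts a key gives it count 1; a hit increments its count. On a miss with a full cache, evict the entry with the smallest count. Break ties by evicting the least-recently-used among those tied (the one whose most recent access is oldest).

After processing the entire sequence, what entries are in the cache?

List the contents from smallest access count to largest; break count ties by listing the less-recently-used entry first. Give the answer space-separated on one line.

LFU simulation (capacity=2):
  1. access 80: MISS. Cache: [80(c=1)]
  2. access 76: MISS. Cache: [80(c=1) 76(c=1)]
  3. access 30: MISS, evict 80(c=1). Cache: [76(c=1) 30(c=1)]
  4. access 15: MISS, evict 76(c=1). Cache: [30(c=1) 15(c=1)]
  5. access 80: MISS, evict 30(c=1). Cache: [15(c=1) 80(c=1)]
  6. access 30: MISS, evict 15(c=1). Cache: [80(c=1) 30(c=1)]
  7. access 94: MISS, evict 80(c=1). Cache: [30(c=1) 94(c=1)]
  8. access 97: MISS, evict 30(c=1). Cache: [94(c=1) 97(c=1)]
  9. access 30: MISS, evict 94(c=1). Cache: [97(c=1) 30(c=1)]
  10. access 97: HIT, count now 2. Cache: [30(c=1) 97(c=2)]
  11. access 92: MISS, evict 30(c=1). Cache: [92(c=1) 97(c=2)]
  12. access 25: MISS, evict 92(c=1). Cache: [25(c=1) 97(c=2)]
  13. access 15: MISS, evict 25(c=1). Cache: [15(c=1) 97(c=2)]
  14. access 97: HIT, count now 3. Cache: [15(c=1) 97(c=3)]
  15. access 92: MISS, evict 15(c=1). Cache: [92(c=1) 97(c=3)]
  16. access 15: MISS, evict 92(c=1). Cache: [15(c=1) 97(c=3)]
  17. access 92: MISS, evict 15(c=1). Cache: [92(c=1) 97(c=3)]
  18. access 97: HIT, count now 4. Cache: [92(c=1) 97(c=4)]
  19. access 25: MISS, evict 92(c=1). Cache: [25(c=1) 97(c=4)]
  20. access 92: MISS, evict 25(c=1). Cache: [92(c=1) 97(c=4)]
  21. access 80: MISS, evict 92(c=1). Cache: [80(c=1) 97(c=4)]
  22. access 94: MISS, evict 80(c=1). Cache: [94(c=1) 97(c=4)]
  23. access 29: MISS, evict 94(c=1). Cache: [29(c=1) 97(c=4)]
  24. access 29: HIT, count now 2. Cache: [29(c=2) 97(c=4)]
  25. access 92: MISS, evict 29(c=2). Cache: [92(c=1) 97(c=4)]
  26. access 76: MISS, evict 92(c=1). Cache: [76(c=1) 97(c=4)]
  27. access 29: MISS, evict 76(c=1). Cache: [29(c=1) 97(c=4)]
  28. access 29: HIT, count now 2. Cache: [29(c=2) 97(c=4)]
  29. access 29: HIT, count now 3. Cache: [29(c=3) 97(c=4)]
  30. access 25: MISS, evict 29(c=3). Cache: [25(c=1) 97(c=4)]
  31. access 18: MISS, evict 25(c=1). Cache: [18(c=1) 97(c=4)]
  32. access 80: MISS, evict 18(c=1). Cache: [80(c=1) 97(c=4)]
  33. access 25: MISS, evict 80(c=1). Cache: [25(c=1) 97(c=4)]
  34. access 76: MISS, evict 25(c=1). Cache: [76(c=1) 97(c=4)]
  35. access 94: MISS, evict 76(c=1). Cache: [94(c=1) 97(c=4)]
  36. access 18: MISS, evict 94(c=1). Cache: [18(c=1) 97(c=4)]
  37. access 80: MISS, evict 18(c=1). Cache: [80(c=1) 97(c=4)]
  38. access 30: MISS, evict 80(c=1). Cache: [30(c=1) 97(c=4)]
Total: 6 hits, 32 misses, 30 evictions

Answer: 30 97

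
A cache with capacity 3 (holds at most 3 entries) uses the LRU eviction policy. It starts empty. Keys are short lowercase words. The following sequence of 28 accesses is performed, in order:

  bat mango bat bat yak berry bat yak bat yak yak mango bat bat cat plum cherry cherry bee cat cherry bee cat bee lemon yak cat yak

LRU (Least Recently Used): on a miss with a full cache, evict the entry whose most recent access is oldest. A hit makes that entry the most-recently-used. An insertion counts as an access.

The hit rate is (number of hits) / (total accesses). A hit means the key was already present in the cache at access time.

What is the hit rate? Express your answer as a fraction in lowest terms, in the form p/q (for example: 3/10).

Answer: 15/28

Derivation:
LRU simulation (capacity=3):
  1. access bat: MISS. Cache (LRU->MRU): [bat]
  2. access mango: MISS. Cache (LRU->MRU): [bat mango]
  3. access bat: HIT. Cache (LRU->MRU): [mango bat]
  4. access bat: HIT. Cache (LRU->MRU): [mango bat]
  5. access yak: MISS. Cache (LRU->MRU): [mango bat yak]
  6. access berry: MISS, evict mango. Cache (LRU->MRU): [bat yak berry]
  7. access bat: HIT. Cache (LRU->MRU): [yak berry bat]
  8. access yak: HIT. Cache (LRU->MRU): [berry bat yak]
  9. access bat: HIT. Cache (LRU->MRU): [berry yak bat]
  10. access yak: HIT. Cache (LRU->MRU): [berry bat yak]
  11. access yak: HIT. Cache (LRU->MRU): [berry bat yak]
  12. access mango: MISS, evict berry. Cache (LRU->MRU): [bat yak mango]
  13. access bat: HIT. Cache (LRU->MRU): [yak mango bat]
  14. access bat: HIT. Cache (LRU->MRU): [yak mango bat]
  15. access cat: MISS, evict yak. Cache (LRU->MRU): [mango bat cat]
  16. access plum: MISS, evict mango. Cache (LRU->MRU): [bat cat plum]
  17. access cherry: MISS, evict bat. Cache (LRU->MRU): [cat plum cherry]
  18. access cherry: HIT. Cache (LRU->MRU): [cat plum cherry]
  19. access bee: MISS, evict cat. Cache (LRU->MRU): [plum cherry bee]
  20. access cat: MISS, evict plum. Cache (LRU->MRU): [cherry bee cat]
  21. access cherry: HIT. Cache (LRU->MRU): [bee cat cherry]
  22. access bee: HIT. Cache (LRU->MRU): [cat cherry bee]
  23. access cat: HIT. Cache (LRU->MRU): [cherry bee cat]
  24. access bee: HIT. Cache (LRU->MRU): [cherry cat bee]
  25. access lemon: MISS, evict cherry. Cache (LRU->MRU): [cat bee lemon]
  26. access yak: MISS, evict cat. Cache (LRU->MRU): [bee lemon yak]
  27. access cat: MISS, evict bee. Cache (LRU->MRU): [lemon yak cat]
  28. access yak: HIT. Cache (LRU->MRU): [lemon cat yak]
Total: 15 hits, 13 misses, 10 evictions

Hit rate = 15/28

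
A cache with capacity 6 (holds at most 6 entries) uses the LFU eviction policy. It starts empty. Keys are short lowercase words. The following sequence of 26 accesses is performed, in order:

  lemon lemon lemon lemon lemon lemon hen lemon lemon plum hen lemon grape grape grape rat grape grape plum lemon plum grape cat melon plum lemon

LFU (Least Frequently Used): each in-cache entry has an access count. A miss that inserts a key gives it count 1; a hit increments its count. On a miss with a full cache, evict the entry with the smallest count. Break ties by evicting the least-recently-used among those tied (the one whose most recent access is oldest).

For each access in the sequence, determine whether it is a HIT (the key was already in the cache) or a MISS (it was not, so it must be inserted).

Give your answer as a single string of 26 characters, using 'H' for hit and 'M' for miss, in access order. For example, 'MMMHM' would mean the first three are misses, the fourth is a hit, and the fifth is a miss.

Answer: MHHHHHMHHMHHMHHMHHHHHHMMHH

Derivation:
LFU simulation (capacity=6):
  1. access lemon: MISS. Cache: [lemon(c=1)]
  2. access lemon: HIT, count now 2. Cache: [lemon(c=2)]
  3. access lemon: HIT, count now 3. Cache: [lemon(c=3)]
  4. access lemon: HIT, count now 4. Cache: [lemon(c=4)]
  5. access lemon: HIT, count now 5. Cache: [lemon(c=5)]
  6. access lemon: HIT, count now 6. Cache: [lemon(c=6)]
  7. access hen: MISS. Cache: [hen(c=1) lemon(c=6)]
  8. access lemon: HIT, count now 7. Cache: [hen(c=1) lemon(c=7)]
  9. access lemon: HIT, count now 8. Cache: [hen(c=1) lemon(c=8)]
  10. access plum: MISS. Cache: [hen(c=1) plum(c=1) lemon(c=8)]
  11. access hen: HIT, count now 2. Cache: [plum(c=1) hen(c=2) lemon(c=8)]
  12. access lemon: HIT, count now 9. Cache: [plum(c=1) hen(c=2) lemon(c=9)]
  13. access grape: MISS. Cache: [plum(c=1) grape(c=1) hen(c=2) lemon(c=9)]
  14. access grape: HIT, count now 2. Cache: [plum(c=1) hen(c=2) grape(c=2) lemon(c=9)]
  15. access grape: HIT, count now 3. Cache: [plum(c=1) hen(c=2) grape(c=3) lemon(c=9)]
  16. access rat: MISS. Cache: [plum(c=1) rat(c=1) hen(c=2) grape(c=3) lemon(c=9)]
  17. access grape: HIT, count now 4. Cache: [plum(c=1) rat(c=1) hen(c=2) grape(c=4) lemon(c=9)]
  18. access grape: HIT, count now 5. Cache: [plum(c=1) rat(c=1) hen(c=2) grape(c=5) lemon(c=9)]
  19. access plum: HIT, count now 2. Cache: [rat(c=1) hen(c=2) plum(c=2) grape(c=5) lemon(c=9)]
  20. access lemon: HIT, count now 10. Cache: [rat(c=1) hen(c=2) plum(c=2) grape(c=5) lemon(c=10)]
  21. access plum: HIT, count now 3. Cache: [rat(c=1) hen(c=2) plum(c=3) grape(c=5) lemon(c=10)]
  22. access grape: HIT, count now 6. Cache: [rat(c=1) hen(c=2) plum(c=3) grape(c=6) lemon(c=10)]
  23. access cat: MISS. Cache: [rat(c=1) cat(c=1) hen(c=2) plum(c=3) grape(c=6) lemon(c=10)]
  24. access melon: MISS, evict rat(c=1). Cache: [cat(c=1) melon(c=1) hen(c=2) plum(c=3) grape(c=6) lemon(c=10)]
  25. access plum: HIT, count now 4. Cache: [cat(c=1) melon(c=1) hen(c=2) plum(c=4) grape(c=6) lemon(c=10)]
  26. access lemon: HIT, count now 11. Cache: [cat(c=1) melon(c=1) hen(c=2) plum(c=4) grape(c=6) lemon(c=11)]
Total: 19 hits, 7 misses, 1 evictions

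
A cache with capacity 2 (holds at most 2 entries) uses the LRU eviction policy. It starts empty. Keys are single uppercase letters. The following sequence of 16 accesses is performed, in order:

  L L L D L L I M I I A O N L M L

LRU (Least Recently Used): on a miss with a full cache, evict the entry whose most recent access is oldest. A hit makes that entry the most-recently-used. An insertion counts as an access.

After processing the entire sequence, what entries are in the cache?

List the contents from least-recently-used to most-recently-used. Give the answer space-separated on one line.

Answer: M L

Derivation:
LRU simulation (capacity=2):
  1. access L: MISS. Cache (LRU->MRU): [L]
  2. access L: HIT. Cache (LRU->MRU): [L]
  3. access L: HIT. Cache (LRU->MRU): [L]
  4. access D: MISS. Cache (LRU->MRU): [L D]
  5. access L: HIT. Cache (LRU->MRU): [D L]
  6. access L: HIT. Cache (LRU->MRU): [D L]
  7. access I: MISS, evict D. Cache (LRU->MRU): [L I]
  8. access M: MISS, evict L. Cache (LRU->MRU): [I M]
  9. access I: HIT. Cache (LRU->MRU): [M I]
  10. access I: HIT. Cache (LRU->MRU): [M I]
  11. access A: MISS, evict M. Cache (LRU->MRU): [I A]
  12. access O: MISS, evict I. Cache (LRU->MRU): [A O]
  13. access N: MISS, evict A. Cache (LRU->MRU): [O N]
  14. access L: MISS, evict O. Cache (LRU->MRU): [N L]
  15. access M: MISS, evict N. Cache (LRU->MRU): [L M]
  16. access L: HIT. Cache (LRU->MRU): [M L]
Total: 7 hits, 9 misses, 7 evictions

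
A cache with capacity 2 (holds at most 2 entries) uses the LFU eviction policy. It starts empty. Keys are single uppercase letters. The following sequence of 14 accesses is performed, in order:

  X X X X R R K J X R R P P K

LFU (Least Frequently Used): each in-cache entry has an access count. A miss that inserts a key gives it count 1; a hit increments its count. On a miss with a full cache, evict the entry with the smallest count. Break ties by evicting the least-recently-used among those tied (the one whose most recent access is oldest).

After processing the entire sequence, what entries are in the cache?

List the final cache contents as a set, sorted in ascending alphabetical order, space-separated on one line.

LFU simulation (capacity=2):
  1. access X: MISS. Cache: [X(c=1)]
  2. access X: HIT, count now 2. Cache: [X(c=2)]
  3. access X: HIT, count now 3. Cache: [X(c=3)]
  4. access X: HIT, count now 4. Cache: [X(c=4)]
  5. access R: MISS. Cache: [R(c=1) X(c=4)]
  6. access R: HIT, count now 2. Cache: [R(c=2) X(c=4)]
  7. access K: MISS, evict R(c=2). Cache: [K(c=1) X(c=4)]
  8. access J: MISS, evict K(c=1). Cache: [J(c=1) X(c=4)]
  9. access X: HIT, count now 5. Cache: [J(c=1) X(c=5)]
  10. access R: MISS, evict J(c=1). Cache: [R(c=1) X(c=5)]
  11. access R: HIT, count now 2. Cache: [R(c=2) X(c=5)]
  12. access P: MISS, evict R(c=2). Cache: [P(c=1) X(c=5)]
  13. access P: HIT, count now 2. Cache: [P(c=2) X(c=5)]
  14. access K: MISS, evict P(c=2). Cache: [K(c=1) X(c=5)]
Total: 7 hits, 7 misses, 5 evictions

Answer: K X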